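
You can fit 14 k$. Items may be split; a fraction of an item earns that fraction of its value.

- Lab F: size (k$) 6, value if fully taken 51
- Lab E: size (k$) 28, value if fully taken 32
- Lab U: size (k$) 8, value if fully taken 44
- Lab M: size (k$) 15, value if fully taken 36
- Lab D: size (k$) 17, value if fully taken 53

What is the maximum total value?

95

Sort by value density: Lab F 51/6≈8.5, Lab U 44/8≈5.5, Lab D 53/17≈3.12, Lab M 36/15≈2.4, Lab E 32/28≈1.14.
Take all of Lab F (6 k$, value 51) → 8 k$ left.
Take all of Lab U (8 k$, value 44) → 0 k$ left.
Total value = 95.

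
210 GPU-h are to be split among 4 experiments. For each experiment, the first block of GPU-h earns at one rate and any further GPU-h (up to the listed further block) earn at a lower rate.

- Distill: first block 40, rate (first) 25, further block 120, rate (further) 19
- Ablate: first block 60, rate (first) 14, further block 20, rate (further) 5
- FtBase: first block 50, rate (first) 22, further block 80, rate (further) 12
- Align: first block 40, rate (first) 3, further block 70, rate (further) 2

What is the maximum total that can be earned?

4380

Treat each block as its own option and order by rate: Distill/first 25 > FtBase/first 22 > Distill/second 19 > Ablate/first 14 > FtBase/second 12 > Ablate/second 5 > Align/first 3 > Align/second 2.
Distill/first (25): +40 → 170 left.
Fill FtBase first block (50 at 22) → 120 left.
Distill/second (19): +120 → 0 left.
Total = 25×40 + 22×50 + 19×120 = 4380.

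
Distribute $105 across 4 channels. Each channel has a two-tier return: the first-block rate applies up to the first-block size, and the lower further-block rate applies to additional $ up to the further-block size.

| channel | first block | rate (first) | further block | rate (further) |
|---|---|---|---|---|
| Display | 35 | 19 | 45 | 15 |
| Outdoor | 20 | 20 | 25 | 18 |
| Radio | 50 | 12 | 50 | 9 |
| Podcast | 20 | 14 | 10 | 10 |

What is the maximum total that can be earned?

Order all 8 blocks by rate: Outdoor/first 20 > Display/first 19 > Outdoor/second 18 > Display/second 15 > Podcast/first 14 > Radio/first 12 > Podcast/second 10 > Radio/second 9.
Fill Outdoor first block (20 at 20) → 85 left.
Display first at 19: fill all 35 → 50 left.
Outdoor second at 18: fill all 25 → 25 left.
25 remain; put them into Display second at 15.
Total = 20×20 + 19×35 + 18×25 + 15×25 = 1890.

1890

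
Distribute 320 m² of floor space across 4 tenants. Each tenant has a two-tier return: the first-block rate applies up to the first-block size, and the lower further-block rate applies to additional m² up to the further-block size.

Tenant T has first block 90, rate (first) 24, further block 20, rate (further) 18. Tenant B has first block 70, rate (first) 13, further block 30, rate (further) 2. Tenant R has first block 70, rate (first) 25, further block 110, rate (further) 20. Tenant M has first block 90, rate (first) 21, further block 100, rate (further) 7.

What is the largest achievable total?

7200

Rank every tier by rate: Tenant R/tier1 25 > Tenant T/tier1 24 > Tenant M/tier1 21 > Tenant R/tier2 20 > Tenant T/tier2 18 > Tenant B/tier1 13 > Tenant M/tier2 7 > Tenant B/tier2 2.
Tenant R tier1 at 25: fill all 70 → 250 left.
Tenant T tier1 at 24: fill all 90 → 160 left.
Tenant M/tier1 (21): +90 → 70 left.
Tenant R tier2 at 20: only 70 left, fill 70.
Total = 25×70 + 24×90 + 21×90 + 20×70 = 7200.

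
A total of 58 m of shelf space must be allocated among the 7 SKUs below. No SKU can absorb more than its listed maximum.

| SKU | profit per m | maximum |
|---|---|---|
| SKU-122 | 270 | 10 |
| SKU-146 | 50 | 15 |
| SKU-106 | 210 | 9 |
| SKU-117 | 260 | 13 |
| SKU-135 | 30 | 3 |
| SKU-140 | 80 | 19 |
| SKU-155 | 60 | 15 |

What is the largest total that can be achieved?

Highest profit per m first: SKU-122 270 > SKU-117 260 > SKU-106 210 > SKU-140 80 > SKU-155 60 > SKU-146 50 > SKU-135 30.
SKU-122 takes 10 to reach its cap of 10 — 48 left.
SKU-117 takes 13 to reach its cap of 13 — 35 left.
SKU-106 takes 9 to reach its cap of 9 — 26 left.
Give SKU-140 19 to hit its cap of 19 — 7 left.
Only 7 left; SKU-155 takes them to reach 7.
Total = 270×10 + 210×9 + 260×13 + 80×19 + 60×7 = 9910.

9910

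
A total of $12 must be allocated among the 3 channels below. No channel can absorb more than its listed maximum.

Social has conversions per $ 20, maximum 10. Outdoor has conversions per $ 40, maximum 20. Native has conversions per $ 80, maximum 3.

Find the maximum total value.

600

Order the channels by conversions per $: Native 80 > Outdoor 40 > Social 20.
Native takes 3 to reach its cap of 3 → 9 left.
Only 9 left; Outdoor takes them to reach 9.
Total = 40×9 + 80×3 = 600.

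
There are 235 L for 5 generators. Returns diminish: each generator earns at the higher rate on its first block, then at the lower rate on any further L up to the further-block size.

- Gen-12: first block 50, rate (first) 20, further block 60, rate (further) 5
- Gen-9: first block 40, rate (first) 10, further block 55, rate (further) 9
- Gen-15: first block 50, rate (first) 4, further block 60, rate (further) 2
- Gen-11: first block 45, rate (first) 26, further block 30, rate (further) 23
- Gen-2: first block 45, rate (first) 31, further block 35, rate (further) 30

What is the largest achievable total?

5605

Order all 10 blocks by rate: Gen-2/first 31 > Gen-2/second 30 > Gen-11/first 26 > Gen-11/second 23 > Gen-12/first 20 > Gen-9/first 10 > Gen-9/second 9 > Gen-12/second 5 > Gen-15/first 4 > Gen-15/second 2.
Gen-2/first (31): +45 → 190 left.
Gen-2 second at 30: fill all 35 → 155 left.
Fill Gen-11 first block (45 at 26) → 110 left.
Fill Gen-11 second block (30 at 23) → 80 left.
Gen-12 first at 20: fill all 50 → 30 left.
Gen-9/first: +30 of 40 at 10; pool empty.
Total = 31×45 + 30×35 + 26×45 + 23×30 + 20×50 + 10×30 = 5605.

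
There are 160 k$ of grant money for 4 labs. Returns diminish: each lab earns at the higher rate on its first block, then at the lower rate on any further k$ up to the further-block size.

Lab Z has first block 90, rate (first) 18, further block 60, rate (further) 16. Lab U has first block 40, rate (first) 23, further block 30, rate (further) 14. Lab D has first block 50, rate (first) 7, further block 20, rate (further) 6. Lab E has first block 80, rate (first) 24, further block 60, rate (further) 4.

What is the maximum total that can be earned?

Order all 8 blocks by rate: Lab E/first 24 > Lab U/first 23 > Lab Z/first 18 > Lab Z/second 16 > Lab U/second 14 > Lab D/first 7 > Lab D/second 6 > Lab E/second 4.
Lab E first at 24: fill all 80 ; 80 left.
Lab U first at 23: fill all 40 ; 40 left.
Lab Z/first: +40 of 90 at 18; pool empty.
Total = 24×80 + 23×40 + 18×40 = 3560.

3560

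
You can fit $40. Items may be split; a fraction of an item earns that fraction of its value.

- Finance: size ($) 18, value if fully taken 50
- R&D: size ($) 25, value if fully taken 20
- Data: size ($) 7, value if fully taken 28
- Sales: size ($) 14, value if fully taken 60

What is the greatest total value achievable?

Rank by value-to-size ratio: Sales 60/14≈4.29, Data 28/7≈4, Finance 50/18≈2.78, R&D 20/25≈0.8.
Take all of Sales (14 $, value 60) → 26 $ left.
All 7 $ of Data fit (value 28) → 19 remain.
All 18 $ of Finance fit (value 50) → 1 remain.
Only 1 $ remain; take 1/25 of R&D for value 20×1/25 = 0.8.
Total value = 138.8.

138.8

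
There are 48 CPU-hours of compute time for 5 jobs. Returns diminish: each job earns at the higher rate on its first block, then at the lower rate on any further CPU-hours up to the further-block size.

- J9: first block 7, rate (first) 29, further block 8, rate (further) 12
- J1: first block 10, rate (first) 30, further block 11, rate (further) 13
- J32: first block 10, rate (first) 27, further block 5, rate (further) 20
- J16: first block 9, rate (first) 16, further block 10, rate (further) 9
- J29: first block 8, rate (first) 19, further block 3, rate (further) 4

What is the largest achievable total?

1153

Rank every tier by rate: J1/first 30 > J9/first 29 > J32/first 27 > J32/second 20 > J29/first 19 > J16/first 16 > J1/second 13 > J9/second 12 > J16/second 9 > J29/second 4.
J1 first at 30: fill all 10 → 38 left.
J9/first (29): +7 → 31 left.
J32/first (27): +10 → 21 left.
J32 second at 20: fill all 5 → 16 left.
J29 first at 19: fill all 8 → 8 left.
J16/first: +8 of 9 at 16; pool empty.
Total = 30×10 + 29×7 + 27×10 + 20×5 + 19×8 + 16×8 = 1153.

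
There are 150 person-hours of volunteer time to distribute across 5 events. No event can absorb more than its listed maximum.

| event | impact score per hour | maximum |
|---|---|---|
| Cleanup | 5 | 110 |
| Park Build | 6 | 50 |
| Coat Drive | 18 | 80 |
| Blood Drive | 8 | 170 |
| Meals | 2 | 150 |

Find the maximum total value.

2000

Highest impact score per hour first: Coat Drive 18 > Blood Drive 8 > Park Build 6 > Cleanup 5 > Meals 2.
Give Coat Drive 80 to hit its cap of 80 — 70 left.
Blood Drive: +70 (room for 170) → 70. Pool exhausted.
Total = 18×80 + 8×70 = 2000.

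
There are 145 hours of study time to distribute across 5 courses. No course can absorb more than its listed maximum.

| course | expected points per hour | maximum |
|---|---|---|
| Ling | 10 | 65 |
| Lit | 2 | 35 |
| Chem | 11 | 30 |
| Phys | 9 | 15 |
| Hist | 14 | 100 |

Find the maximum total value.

Highest expected points per hour first: Hist 14 > Chem 11 > Ling 10 > Phys 9 > Lit 2.
Give Hist 100 to hit its cap of 100 ; 45 left.
Chem takes 30 to reach its cap of 30 ; 15 left.
Ling: +15 (room for 65) → 15. Pool exhausted.
Total = 10×15 + 11×30 + 14×100 = 1880.

1880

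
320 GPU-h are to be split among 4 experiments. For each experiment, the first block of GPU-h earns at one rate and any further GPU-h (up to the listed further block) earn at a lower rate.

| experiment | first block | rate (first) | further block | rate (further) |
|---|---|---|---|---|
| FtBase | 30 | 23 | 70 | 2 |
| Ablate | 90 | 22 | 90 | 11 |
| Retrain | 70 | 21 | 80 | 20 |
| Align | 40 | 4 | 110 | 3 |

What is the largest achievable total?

Rank every tier by rate: FtBase/tier1 23 > Ablate/tier1 22 > Retrain/tier1 21 > Retrain/tier2 20 > Ablate/tier2 11 > Align/tier1 4 > Align/tier2 3 > FtBase/tier2 2.
Fill FtBase tier1 block (30 at 23) → 290 left.
Ablate tier1 at 22: fill all 90 → 200 left.
Retrain/tier1 (21): +70 → 130 left.
Retrain tier2 at 20: fill all 80 → 50 left.
Ablate/tier2: +50 of 90 at 11; pool empty.
Total = 23×30 + 22×90 + 21×70 + 20×80 + 11×50 = 6290.

6290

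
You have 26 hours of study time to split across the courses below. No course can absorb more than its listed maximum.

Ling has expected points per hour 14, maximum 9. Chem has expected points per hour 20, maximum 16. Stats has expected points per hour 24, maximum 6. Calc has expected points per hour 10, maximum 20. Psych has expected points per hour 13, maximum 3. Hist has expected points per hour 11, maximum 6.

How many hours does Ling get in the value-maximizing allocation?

4

Rank by expected points per hour: Stats 24 > Chem 20 > Ling 14 > Psych 13 > Hist 11 > Calc 10.
Stats takes 6 to reach its cap of 6 → 20 left.
Give Chem 16 to hit its cap of 16 → 4 left.
Ling has room for 9 but only 4 remain, so it gets 4.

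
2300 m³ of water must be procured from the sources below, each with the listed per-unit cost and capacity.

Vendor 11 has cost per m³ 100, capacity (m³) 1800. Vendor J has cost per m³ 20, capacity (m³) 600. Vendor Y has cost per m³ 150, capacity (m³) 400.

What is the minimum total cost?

Cheapest first:
Vendor J at 20: take all 600 m³ → 1700 still needed.
Take 1700 from Vendor 11 at 100 to finish.
Vendor Y: unused.
Cost = 600×20 + 1700×100 = 182000.

182000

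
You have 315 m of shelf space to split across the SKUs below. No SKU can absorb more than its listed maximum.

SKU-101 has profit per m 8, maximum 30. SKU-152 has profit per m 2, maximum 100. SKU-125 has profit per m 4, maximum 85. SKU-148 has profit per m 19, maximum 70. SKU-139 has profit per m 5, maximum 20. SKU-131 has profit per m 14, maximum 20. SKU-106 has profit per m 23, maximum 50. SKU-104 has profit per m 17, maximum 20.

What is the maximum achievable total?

3820

Highest profit per m first: SKU-106 23 > SKU-148 19 > SKU-104 17 > SKU-131 14 > SKU-101 8 > SKU-139 5 > SKU-125 4 > SKU-152 2.
SKU-106: +50 to 50 (cap) ; 265 left.
SKU-148: +70 to 70 (cap) ; 195 left.
Give SKU-104 20 to hit its cap of 20 ; 175 left.
SKU-131 takes 20 to reach its cap of 20 ; 155 left.
Give SKU-101 30 to hit its cap of 30 ; 125 left.
SKU-139: +20 to 20 (cap) ; 105 left.
Give SKU-125 85 to hit its cap of 85 ; 20 left.
Only 20 left; SKU-152 takes them to reach 20.
Total = 8×30 + 2×20 + 4×85 + 19×70 + 5×20 + 14×20 + 23×50 + 17×20 = 3820.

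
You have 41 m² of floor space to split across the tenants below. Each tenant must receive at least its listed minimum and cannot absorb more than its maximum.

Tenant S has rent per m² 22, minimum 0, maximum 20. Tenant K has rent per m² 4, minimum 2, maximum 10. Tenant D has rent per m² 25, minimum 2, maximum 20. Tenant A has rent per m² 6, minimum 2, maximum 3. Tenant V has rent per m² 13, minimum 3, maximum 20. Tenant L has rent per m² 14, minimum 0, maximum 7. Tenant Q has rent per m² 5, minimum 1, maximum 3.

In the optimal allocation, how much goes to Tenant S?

13

Meeting every minimum uses 0+2+2+2+3+0+1 = 10 m², leaving 31.
Highest rent per m² first: Tenant D 25 > Tenant S 22 > Tenant L 14 > Tenant V 13 > Tenant A 6 > Tenant Q 5 > Tenant K 4.
Tenant D takes 18 more to reach its cap of 20 — 13 left.
Tenant S has room for 20 more but only 13 remain, so it gets 13.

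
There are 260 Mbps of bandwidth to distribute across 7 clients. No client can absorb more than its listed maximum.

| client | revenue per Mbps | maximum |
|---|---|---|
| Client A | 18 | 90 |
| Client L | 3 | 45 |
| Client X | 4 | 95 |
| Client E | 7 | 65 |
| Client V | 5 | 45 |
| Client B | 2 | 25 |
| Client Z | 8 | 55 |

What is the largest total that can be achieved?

2760

Highest revenue per Mbps first: Client A 18 > Client Z 8 > Client E 7 > Client V 5 > Client X 4 > Client L 3 > Client B 2.
Give Client A 90 to hit its cap of 90 — 170 left.
Give Client Z 55 to hit its cap of 55 — 115 left.
Client E: +65 to 65 (cap) — 50 left.
Client V takes 45 to reach its cap of 45 — 5 left.
Client X has room for 95 but only 5 remain, so it gets 5.
Total = 18×90 + 4×5 + 7×65 + 5×45 + 8×55 = 2760.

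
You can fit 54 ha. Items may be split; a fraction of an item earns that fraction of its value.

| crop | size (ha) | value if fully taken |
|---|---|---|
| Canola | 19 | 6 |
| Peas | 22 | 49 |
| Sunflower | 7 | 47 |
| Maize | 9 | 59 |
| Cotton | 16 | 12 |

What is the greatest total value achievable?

167

Sort by value density: Sunflower 47/7≈6.71, Maize 59/9≈6.56, Peas 49/22≈2.23, Cotton 12/16≈0.75, Canola 6/19≈0.316.
Take all of Sunflower (7 ha, value 47) → 47 ha left.
All 9 ha of Maize fit (value 59) → 38 remain.
Peas: take in full, 22 ha for value 49 → 16 left.
All 16 ha of Cotton fit (value 12) → 0 remain.
Total value = 167.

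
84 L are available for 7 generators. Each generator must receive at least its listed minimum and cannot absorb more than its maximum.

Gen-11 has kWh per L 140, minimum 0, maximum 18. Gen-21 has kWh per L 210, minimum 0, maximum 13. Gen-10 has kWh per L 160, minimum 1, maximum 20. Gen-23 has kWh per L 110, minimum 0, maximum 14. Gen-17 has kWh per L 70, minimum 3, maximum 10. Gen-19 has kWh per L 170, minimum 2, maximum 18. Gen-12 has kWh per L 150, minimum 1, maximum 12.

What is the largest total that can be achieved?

Meeting every minimum uses 0+0+1+0+3+2+1 = 7 L, leaving 77.
Highest kWh per L first: Gen-21 210 > Gen-19 170 > Gen-10 160 > Gen-12 150 > Gen-11 140 > Gen-23 110 > Gen-17 70.
Give Gen-21 13 more to hit its cap of 13 — 64 left.
Gen-19 takes 16 more to reach its cap of 18 — 48 left.
Gen-10: +19 to 20 (cap) — 29 left.
Gen-12 takes 11 more to reach its cap of 12 — 18 left.
Gen-11 takes 18 more to reach its cap of 18 — 0 left.
Total = 140×18 + 210×13 + 160×20 + 70×3 + 170×18 + 150×12 = 13520.

13520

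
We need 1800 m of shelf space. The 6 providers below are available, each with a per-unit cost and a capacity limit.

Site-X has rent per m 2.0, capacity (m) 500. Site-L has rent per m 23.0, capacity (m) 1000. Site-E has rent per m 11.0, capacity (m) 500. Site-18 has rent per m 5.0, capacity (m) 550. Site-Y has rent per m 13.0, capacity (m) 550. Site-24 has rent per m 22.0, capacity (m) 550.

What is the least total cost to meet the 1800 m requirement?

Fill from the cheapest provider first.
Take 500 from Site-X at 2.0 ; need 1300 more.
Site-18 at 5.0: take all 550 m ; 750 still needed.
Site-E (11.0): use full 500 ; 250 m to go.
Take 250 from Site-Y at 13.0 to finish.
Site-24, Site-L: unused.
Cost = 500×2.0 + 550×5.0 + 500×11.0 + 250×13.0 = 12500.

12500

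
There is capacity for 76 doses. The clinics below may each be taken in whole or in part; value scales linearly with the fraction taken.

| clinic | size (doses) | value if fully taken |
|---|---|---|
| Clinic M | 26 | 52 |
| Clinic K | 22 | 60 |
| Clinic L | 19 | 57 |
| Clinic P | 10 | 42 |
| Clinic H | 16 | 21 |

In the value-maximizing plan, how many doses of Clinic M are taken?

25

Rank by value-to-size ratio: Clinic P 42/10≈4.2, Clinic L 57/19≈3, Clinic K 60/22≈2.73, Clinic M 52/26≈2, Clinic H 21/16≈1.31.
All 10 doses of Clinic P fit (value 42) ; 66 remain.
All 19 doses of Clinic L fit (value 57) ; 47 remain.
Take all of Clinic K (22 doses, value 60) ; 25 doses left.
Only 25 doses remain; take 25/26 of Clinic M for value 52×25/26 = 50.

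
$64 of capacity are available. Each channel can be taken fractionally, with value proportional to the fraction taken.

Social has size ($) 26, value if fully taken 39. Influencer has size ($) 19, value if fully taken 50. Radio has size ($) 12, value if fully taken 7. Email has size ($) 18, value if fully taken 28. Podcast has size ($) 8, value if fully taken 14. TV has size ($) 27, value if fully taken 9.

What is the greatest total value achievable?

Sort by value density: Influencer 50/19≈2.63, Podcast 14/8≈1.75, Email 28/18≈1.56, Social 39/26≈1.5, Radio 7/12≈0.583, TV 9/27≈0.333.
Take all of Influencer (19 $, value 50) ; 45 $ left.
Take all of Podcast (8 $, value 14) ; 37 $ left.
All 18 $ of Email fit (value 28) ; 19 remain.
Only 19 $ remain; take 19/26 of Social for value 39×19/26 = 28.5.
Total value = 120.5.

120.5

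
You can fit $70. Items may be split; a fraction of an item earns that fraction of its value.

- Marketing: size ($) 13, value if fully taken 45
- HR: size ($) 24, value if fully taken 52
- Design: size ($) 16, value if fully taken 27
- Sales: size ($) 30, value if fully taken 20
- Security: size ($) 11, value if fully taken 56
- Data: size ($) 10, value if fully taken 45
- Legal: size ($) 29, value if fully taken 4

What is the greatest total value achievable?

218.25

Best value per unit of size first: Security 56/11≈5.09, Data 45/10≈4.5, Marketing 45/13≈3.46, HR 52/24≈2.17, Design 27/16≈1.69, Sales 20/30≈0.667, Legal 4/29≈0.138.
All 11 $ of Security fit (value 56) ; 59 remain.
Take all of Data (10 $, value 45) ; 49 $ left.
Take all of Marketing (13 $, value 45) ; 36 $ left.
Take all of HR (24 $, value 52) ; 12 $ left.
Only 12 $ remain; take 12/16 of Design for value 27×12/16 = 20.25.
Total value = 218.25.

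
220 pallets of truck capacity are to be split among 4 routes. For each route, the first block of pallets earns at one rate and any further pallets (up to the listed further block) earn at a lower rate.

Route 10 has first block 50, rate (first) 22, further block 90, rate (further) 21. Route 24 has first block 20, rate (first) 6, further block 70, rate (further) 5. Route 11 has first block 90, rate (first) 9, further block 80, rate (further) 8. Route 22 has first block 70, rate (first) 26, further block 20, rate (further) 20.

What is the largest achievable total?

Rank every tier by rate: Route 22/first 26 > Route 10/first 22 > Route 10/second 21 > Route 22/second 20 > Route 11/first 9 > Route 11/second 8 > Route 24/first 6 > Route 24/second 5.
Route 22 first at 26: fill all 70 ; 150 left.
Route 10 first at 22: fill all 50 ; 100 left.
Route 10 second at 21: fill all 90 ; 10 left.
Route 22 second at 20: only 10 left, fill 10.
Total = 26×70 + 22×50 + 21×90 + 20×10 = 5010.

5010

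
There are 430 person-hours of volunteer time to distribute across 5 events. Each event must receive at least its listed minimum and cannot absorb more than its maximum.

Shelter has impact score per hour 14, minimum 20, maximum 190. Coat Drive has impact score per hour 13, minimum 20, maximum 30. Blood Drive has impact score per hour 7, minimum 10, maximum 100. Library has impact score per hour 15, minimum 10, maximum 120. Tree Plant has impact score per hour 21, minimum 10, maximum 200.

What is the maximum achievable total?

Meeting every minimum uses 20+20+10+10+10 = 70 person-hours, leaving 360.
Order the events by impact score per hour: Tree Plant 21 > Library 15 > Shelter 14 > Coat Drive 13 > Blood Drive 7.
Give Tree Plant 190 more to hit its cap of 200 ; 170 left.
Give Library 110 more to hit its cap of 120 ; 60 left.
Only 60 left; Shelter takes them to reach 80.
Total = 14×80 + 13×20 + 7×10 + 15×120 + 21×200 = 7450.

7450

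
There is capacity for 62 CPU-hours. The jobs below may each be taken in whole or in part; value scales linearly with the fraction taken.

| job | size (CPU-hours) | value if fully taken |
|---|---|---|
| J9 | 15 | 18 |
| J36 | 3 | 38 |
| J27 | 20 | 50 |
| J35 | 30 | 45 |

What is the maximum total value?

143.8

Best value per unit of size first: J36 38/3≈12.7, J27 50/20≈2.5, J35 45/30≈1.5, J9 18/15≈1.2.
Take all of J36 (3 CPU-hours, value 38) — 59 CPU-hours left.
Take all of J27 (20 CPU-hours, value 50) — 39 CPU-hours left.
J35: take in full, 30 CPU-hours for value 45 — 9 left.
Only 9 CPU-hours remain; take 9/15 of J9 for value 18×9/15 = 10.8.
Total value = 143.8.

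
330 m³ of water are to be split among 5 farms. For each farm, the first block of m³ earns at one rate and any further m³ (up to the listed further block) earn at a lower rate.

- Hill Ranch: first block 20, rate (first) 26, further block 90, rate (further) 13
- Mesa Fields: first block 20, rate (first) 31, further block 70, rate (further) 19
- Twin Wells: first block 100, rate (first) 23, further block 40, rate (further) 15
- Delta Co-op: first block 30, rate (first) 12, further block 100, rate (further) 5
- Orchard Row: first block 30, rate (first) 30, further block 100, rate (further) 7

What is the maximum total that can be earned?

Order all 10 blocks by rate: Mesa Fields/first 31 > Orchard Row/first 30 > Hill Ranch/first 26 > Twin Wells/first 23 > Mesa Fields/second 19 > Twin Wells/second 15 > Hill Ranch/second 13 > Delta Co-op/first 12 > Orchard Row/second 7 > Delta Co-op/second 5.
Mesa Fields/first (31): +20 ; 310 left.
Fill Orchard Row first block (30 at 30) ; 280 left.
Hill Ranch first at 26: fill all 20 ; 260 left.
Twin Wells first at 23: fill all 100 ; 160 left.
Mesa Fields second at 19: fill all 70 ; 90 left.
Fill Twin Wells second block (40 at 15) ; 50 left.
Hill Ranch/second: +50 of 90 at 13; pool empty.
Total = 31×20 + 30×30 + 26×20 + 23×100 + 19×70 + 15×40 + 13×50 = 6920.

6920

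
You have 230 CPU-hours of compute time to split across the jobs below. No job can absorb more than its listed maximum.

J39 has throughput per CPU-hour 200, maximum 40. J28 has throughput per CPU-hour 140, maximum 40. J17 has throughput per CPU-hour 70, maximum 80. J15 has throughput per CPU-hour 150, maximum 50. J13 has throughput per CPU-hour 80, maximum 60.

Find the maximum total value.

28700

Order the jobs by throughput per CPU-hour: J39 200 > J15 150 > J28 140 > J13 80 > J17 70.
J39: +40 to 40 (cap) ; 190 left.
J15: +50 to 50 (cap) ; 140 left.
J28: +40 to 40 (cap) ; 100 left.
J13 takes 60 to reach its cap of 60 ; 40 left.
J17: +40 (room for 80) → 40. Pool exhausted.
Total = 200×40 + 140×40 + 70×40 + 150×50 + 80×60 = 28700.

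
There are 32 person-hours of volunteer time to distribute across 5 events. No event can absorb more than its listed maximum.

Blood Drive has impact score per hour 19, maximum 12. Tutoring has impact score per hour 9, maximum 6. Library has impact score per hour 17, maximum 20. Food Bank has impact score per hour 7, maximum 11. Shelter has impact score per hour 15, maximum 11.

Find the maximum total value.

568

Highest impact score per hour first: Blood Drive 19 > Library 17 > Shelter 15 > Tutoring 9 > Food Bank 7.
Blood Drive: +12 to 12 (cap) → 20 left.
Library takes 20 to reach its cap of 20 → 0 left.
Total = 19×12 + 17×20 = 568.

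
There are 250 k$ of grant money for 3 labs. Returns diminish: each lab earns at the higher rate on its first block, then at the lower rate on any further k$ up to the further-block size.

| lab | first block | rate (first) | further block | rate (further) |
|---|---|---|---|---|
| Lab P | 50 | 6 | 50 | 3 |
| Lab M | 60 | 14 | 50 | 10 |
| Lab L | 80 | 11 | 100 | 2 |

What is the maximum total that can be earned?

Rank every tier by rate: Lab M/first 14 > Lab L/first 11 > Lab M/second 10 > Lab P/first 6 > Lab P/second 3 > Lab L/second 2.
Lab M first at 14: fill all 60 ; 190 left.
Lab L first at 11: fill all 80 ; 110 left.
Lab M second at 10: fill all 50 ; 60 left.
Lab P/first (6): +50 ; 10 left.
Lab P second at 3: only 10 left, fill 10.
Total = 14×60 + 11×80 + 10×50 + 6×50 + 3×10 = 2550.

2550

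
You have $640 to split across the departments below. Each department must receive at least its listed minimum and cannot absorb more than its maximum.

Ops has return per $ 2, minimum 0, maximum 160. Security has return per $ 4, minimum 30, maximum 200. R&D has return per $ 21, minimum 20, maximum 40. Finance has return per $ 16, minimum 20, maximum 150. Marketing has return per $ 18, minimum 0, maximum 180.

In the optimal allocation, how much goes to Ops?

70

Meeting every minimum uses 0+30+20+20+0 = 70 $, leaving 570.
Order the departments by return per $: R&D 21 > Marketing 18 > Finance 16 > Security 4 > Ops 2.
R&D takes 20 more to reach its cap of 40 → 550 left.
Give Marketing 180 more to hit its cap of 180 → 370 left.
Give Finance 130 more to hit its cap of 150 → 240 left.
Security: +170 to 200 (cap) → 70 left.
Only 70 left; Ops takes them to reach 70.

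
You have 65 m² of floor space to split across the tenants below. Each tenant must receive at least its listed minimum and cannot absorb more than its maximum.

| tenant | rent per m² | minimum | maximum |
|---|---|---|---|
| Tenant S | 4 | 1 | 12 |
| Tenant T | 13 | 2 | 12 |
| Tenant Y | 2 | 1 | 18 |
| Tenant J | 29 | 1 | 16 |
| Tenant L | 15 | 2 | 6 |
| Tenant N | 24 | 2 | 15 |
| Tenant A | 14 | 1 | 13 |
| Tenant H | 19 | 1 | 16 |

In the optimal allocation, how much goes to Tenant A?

8

Meeting every minimum uses 1+2+1+1+2+2+1+1 = 11 m², leaving 54.
Rank by rent per m²: Tenant J 29 > Tenant N 24 > Tenant H 19 > Tenant L 15 > Tenant A 14 > Tenant T 13 > Tenant S 4 > Tenant Y 2.
Give Tenant J 15 more to hit its cap of 16 ; 39 left.
Tenant N: +13 to 15 (cap) ; 26 left.
Give Tenant H 15 more to hit its cap of 16 ; 11 left.
Tenant L: +4 to 6 (cap) ; 7 left.
Only 7 left; Tenant A takes them to reach 8.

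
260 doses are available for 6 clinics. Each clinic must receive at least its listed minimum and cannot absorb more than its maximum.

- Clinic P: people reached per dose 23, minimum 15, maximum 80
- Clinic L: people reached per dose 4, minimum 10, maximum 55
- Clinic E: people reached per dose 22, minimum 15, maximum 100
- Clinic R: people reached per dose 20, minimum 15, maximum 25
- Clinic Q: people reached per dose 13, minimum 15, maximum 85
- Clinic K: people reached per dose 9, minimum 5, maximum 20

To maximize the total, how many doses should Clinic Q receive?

Meeting every minimum uses 15+10+15+15+15+5 = 75 doses, leaving 185.
Highest people reached per dose first: Clinic P 23 > Clinic E 22 > Clinic R 20 > Clinic Q 13 > Clinic K 9 > Clinic L 4.
Give Clinic P 65 more to hit its cap of 80 ; 120 left.
Clinic E: +85 to 100 (cap) ; 35 left.
Clinic R: +10 to 25 (cap) ; 25 left.
Clinic Q has room for 70 more but only 25 remain, so it gets 40.

40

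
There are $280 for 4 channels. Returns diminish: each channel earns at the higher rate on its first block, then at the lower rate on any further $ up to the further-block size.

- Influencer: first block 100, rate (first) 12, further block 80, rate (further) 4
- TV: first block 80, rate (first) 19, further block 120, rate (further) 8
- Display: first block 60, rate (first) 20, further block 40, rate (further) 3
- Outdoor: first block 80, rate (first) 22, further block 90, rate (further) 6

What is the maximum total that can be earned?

5200

Order all 8 blocks by rate: Outdoor/tier1 22 > Display/tier1 20 > TV/tier1 19 > Influencer/tier1 12 > TV/tier2 8 > Outdoor/tier2 6 > Influencer/tier2 4 > Display/tier2 3.
Outdoor/tier1 (22): +80 → 200 left.
Display tier1 at 20: fill all 60 → 140 left.
TV tier1 at 19: fill all 80 → 60 left.
Influencer tier1 at 12: only 60 left, fill 60.
Total = 22×80 + 20×60 + 19×80 + 12×60 = 5200.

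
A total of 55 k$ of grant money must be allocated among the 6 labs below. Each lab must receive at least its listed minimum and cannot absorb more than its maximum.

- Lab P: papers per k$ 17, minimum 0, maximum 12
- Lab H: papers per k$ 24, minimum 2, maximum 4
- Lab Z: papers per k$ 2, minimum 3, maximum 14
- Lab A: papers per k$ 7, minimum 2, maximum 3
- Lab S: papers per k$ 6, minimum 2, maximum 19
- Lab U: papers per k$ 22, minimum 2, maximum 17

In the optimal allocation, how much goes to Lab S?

Meeting every minimum uses 0+2+3+2+2+2 = 11 k$, leaving 44.
Highest papers per k$ first: Lab H 24 > Lab U 22 > Lab P 17 > Lab A 7 > Lab S 6 > Lab Z 2.
Lab H: +2 to 4 (cap) ; 42 left.
Give Lab U 15 more to hit its cap of 17 ; 27 left.
Give Lab P 12 more to hit its cap of 12 ; 15 left.
Lab A takes 1 more to reach its cap of 3 ; 14 left.
Lab S: +14 (room for 17) → 16. Pool exhausted.

16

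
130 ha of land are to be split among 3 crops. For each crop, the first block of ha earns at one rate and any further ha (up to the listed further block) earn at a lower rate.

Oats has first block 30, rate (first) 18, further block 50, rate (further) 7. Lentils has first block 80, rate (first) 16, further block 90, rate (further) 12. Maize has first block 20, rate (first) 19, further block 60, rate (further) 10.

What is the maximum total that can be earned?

Rank every tier by rate: Maize/first 19 > Oats/first 18 > Lentils/first 16 > Lentils/second 12 > Maize/second 10 > Oats/second 7.
Fill Maize first block (20 at 19) ; 110 left.
Oats/first (18): +30 ; 80 left.
Fill Lentils first block (80 at 16) ; 0 left.
Total = 19×20 + 18×30 + 16×80 = 2200.

2200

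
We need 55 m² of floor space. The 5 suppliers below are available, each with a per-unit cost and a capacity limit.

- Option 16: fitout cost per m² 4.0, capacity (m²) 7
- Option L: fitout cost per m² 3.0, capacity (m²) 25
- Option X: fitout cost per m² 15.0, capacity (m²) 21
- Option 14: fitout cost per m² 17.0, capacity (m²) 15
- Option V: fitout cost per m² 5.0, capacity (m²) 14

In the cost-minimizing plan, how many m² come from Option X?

9

Fill from the cheapest supplier first.
Option L at 3.0: take all 25 m² → 30 still needed.
Option 16 (4.0): use full 7 → 23 m² to go.
Option V at 5.0: take all 14 m² → 9 still needed.
Option X at 15.0: take 9 of its 21 → requirement met.
Option 14: unused.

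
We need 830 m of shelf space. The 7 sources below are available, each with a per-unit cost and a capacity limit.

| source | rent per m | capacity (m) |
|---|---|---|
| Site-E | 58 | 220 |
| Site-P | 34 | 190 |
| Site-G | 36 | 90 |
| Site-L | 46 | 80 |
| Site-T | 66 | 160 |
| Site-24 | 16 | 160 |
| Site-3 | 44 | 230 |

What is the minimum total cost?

30700

Cheapest first:
Take 160 from Site-24 at 16 → need 670 more.
Site-P (34): use full 190 → 480 m to go.
Site-G at 36: take all 90 m → 390 still needed.
Site-3 (44): use full 230 → 160 m to go.
Take 80 from Site-L at 46 → need 80 more.
Site-E (58): take the remaining 80 → done.
Site-T: unused.
Cost = 160×16 + 190×34 + 90×36 + 230×44 + 80×46 + 80×58 = 30700.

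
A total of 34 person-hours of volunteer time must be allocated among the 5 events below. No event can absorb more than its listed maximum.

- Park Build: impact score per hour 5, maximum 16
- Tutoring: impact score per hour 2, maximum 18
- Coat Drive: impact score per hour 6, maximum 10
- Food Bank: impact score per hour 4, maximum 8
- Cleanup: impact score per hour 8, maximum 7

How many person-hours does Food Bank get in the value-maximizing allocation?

Order the events by impact score per hour: Cleanup 8 > Coat Drive 6 > Park Build 5 > Food Bank 4 > Tutoring 2.
Cleanup: +7 to 7 (cap) — 27 left.
Coat Drive takes 10 to reach its cap of 10 — 17 left.
Give Park Build 16 to hit its cap of 16 — 1 left.
Food Bank: +1 (room for 8) → 1. Pool exhausted.

1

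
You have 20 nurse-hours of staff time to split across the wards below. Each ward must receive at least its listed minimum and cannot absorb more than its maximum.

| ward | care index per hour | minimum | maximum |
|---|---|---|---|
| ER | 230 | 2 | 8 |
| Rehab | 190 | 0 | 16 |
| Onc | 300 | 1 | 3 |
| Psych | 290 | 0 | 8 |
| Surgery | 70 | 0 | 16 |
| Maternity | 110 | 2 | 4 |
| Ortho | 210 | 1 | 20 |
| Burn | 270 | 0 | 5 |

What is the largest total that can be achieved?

Meeting every minimum uses 2+0+1+0+0+2+1+0 = 6 nurse-hours, leaving 14.
Order the wards by care index per hour: Onc 300 > Psych 290 > Burn 270 > ER 230 > Ortho 210 > Rehab 190 > Maternity 110 > Surgery 70.
Onc takes 2 more to reach its cap of 3 ; 12 left.
Psych: +8 to 8 (cap) ; 4 left.
Burn: +4 (room for 5) → 4. Pool exhausted.
Total = 230×2 + 300×3 + 290×8 + 110×2 + 210×1 + 270×4 = 5190.

5190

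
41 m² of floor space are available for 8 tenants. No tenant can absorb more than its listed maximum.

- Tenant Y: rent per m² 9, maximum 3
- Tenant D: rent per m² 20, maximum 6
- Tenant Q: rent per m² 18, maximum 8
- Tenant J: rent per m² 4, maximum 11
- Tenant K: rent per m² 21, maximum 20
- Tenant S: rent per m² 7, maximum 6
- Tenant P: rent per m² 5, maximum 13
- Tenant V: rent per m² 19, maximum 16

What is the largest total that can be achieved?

825

Rank by rent per m²: Tenant K 21 > Tenant D 20 > Tenant V 19 > Tenant Q 18 > Tenant Y 9 > Tenant S 7 > Tenant P 5 > Tenant J 4.
Tenant K: +20 to 20 (cap) — 21 left.
Tenant D: +6 to 6 (cap) — 15 left.
Tenant V has room for 16 but only 15 remain, so it gets 15.
Total = 20×6 + 21×20 + 19×15 = 825.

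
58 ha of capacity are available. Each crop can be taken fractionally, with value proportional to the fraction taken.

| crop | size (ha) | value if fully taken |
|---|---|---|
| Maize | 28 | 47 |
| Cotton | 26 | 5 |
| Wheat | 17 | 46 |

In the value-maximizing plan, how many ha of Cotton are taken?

Sort by value density: Wheat 46/17≈2.71, Maize 47/28≈1.68, Cotton 5/26≈0.192.
All 17 ha of Wheat fit (value 46) — 41 remain.
Take all of Maize (28 ha, value 47) — 13 ha left.
Only 13 ha remain; take 13/26 of Cotton for value 5×13/26 = 2.5.

13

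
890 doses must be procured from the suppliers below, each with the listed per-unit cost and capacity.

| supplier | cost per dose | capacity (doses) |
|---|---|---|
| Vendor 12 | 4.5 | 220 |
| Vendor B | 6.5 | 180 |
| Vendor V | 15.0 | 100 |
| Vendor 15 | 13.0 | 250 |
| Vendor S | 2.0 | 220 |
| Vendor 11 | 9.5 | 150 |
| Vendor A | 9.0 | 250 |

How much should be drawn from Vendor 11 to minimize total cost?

Use suppliers in increasing cost order.
Vendor S (2.0): use full 220 ; 670 doses to go.
Take 220 from Vendor 12 at 4.5 ; need 450 more.
Vendor B at 6.5: take all 180 doses ; 270 still needed.
Vendor A at 9.0: take all 250 doses ; 20 still needed.
Vendor 11 (9.5): take the remaining 20 ; done.
Vendor 15, Vendor V: unused.

20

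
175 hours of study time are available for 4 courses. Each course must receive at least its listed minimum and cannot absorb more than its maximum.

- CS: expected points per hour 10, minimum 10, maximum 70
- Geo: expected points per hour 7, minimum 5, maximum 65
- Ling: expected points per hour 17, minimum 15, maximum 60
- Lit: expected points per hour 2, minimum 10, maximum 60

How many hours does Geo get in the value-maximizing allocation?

35

Meeting every minimum uses 10+5+15+10 = 40 hours, leaving 135.
Highest expected points per hour first: Ling 17 > CS 10 > Geo 7 > Lit 2.
Ling takes 45 more to reach its cap of 60 ; 90 left.
CS: +60 to 70 (cap) ; 30 left.
Only 30 left; Geo takes them to reach 35.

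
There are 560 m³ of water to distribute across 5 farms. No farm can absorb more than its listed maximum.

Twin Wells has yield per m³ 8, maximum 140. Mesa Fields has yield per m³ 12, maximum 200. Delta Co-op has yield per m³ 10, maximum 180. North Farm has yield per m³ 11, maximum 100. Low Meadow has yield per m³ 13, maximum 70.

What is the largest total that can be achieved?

Rank by yield per m³: Low Meadow 13 > Mesa Fields 12 > North Farm 11 > Delta Co-op 10 > Twin Wells 8.
Give Low Meadow 70 to hit its cap of 70 → 490 left.
Give Mesa Fields 200 to hit its cap of 200 → 290 left.
North Farm takes 100 to reach its cap of 100 → 190 left.
Delta Co-op: +180 to 180 (cap) → 10 left.
Twin Wells: +10 (room for 140) → 10. Pool exhausted.
Total = 8×10 + 12×200 + 10×180 + 11×100 + 13×70 = 6290.

6290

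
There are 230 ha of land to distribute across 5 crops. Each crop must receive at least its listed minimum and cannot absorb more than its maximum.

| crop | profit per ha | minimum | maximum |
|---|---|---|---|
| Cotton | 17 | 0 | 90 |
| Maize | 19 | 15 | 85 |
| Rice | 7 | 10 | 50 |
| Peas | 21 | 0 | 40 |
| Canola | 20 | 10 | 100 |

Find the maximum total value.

4430

Meeting every minimum uses 0+15+10+0+10 = 35 ha, leaving 195.
Highest profit per ha first: Peas 21 > Canola 20 > Maize 19 > Cotton 17 > Rice 7.
Peas: +40 to 40 (cap) → 155 left.
Canola: +90 to 100 (cap) → 65 left.
Maize: +65 (room for 70) → 80. Pool exhausted.
Total = 19×80 + 7×10 + 21×40 + 20×100 = 4430.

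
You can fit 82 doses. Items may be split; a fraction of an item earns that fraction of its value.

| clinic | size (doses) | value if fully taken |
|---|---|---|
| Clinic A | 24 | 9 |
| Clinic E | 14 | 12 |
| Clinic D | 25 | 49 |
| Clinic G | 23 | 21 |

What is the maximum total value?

89.5

Best value per unit of size first: Clinic D 49/25≈1.96, Clinic G 21/23≈0.913, Clinic E 12/14≈0.857, Clinic A 9/24≈0.375.
All 25 doses of Clinic D fit (value 49) → 57 remain.
Clinic G: take in full, 23 doses for value 21 → 34 left.
All 14 doses of Clinic E fit (value 12) → 20 remain.
Fill the last 20 doses with part of Clinic A: 20/24 of it earns 7.5.
Total value = 89.5.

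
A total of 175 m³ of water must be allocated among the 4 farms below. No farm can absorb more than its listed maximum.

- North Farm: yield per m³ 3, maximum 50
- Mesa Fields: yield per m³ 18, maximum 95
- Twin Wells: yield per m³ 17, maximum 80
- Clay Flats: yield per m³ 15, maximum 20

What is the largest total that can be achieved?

3070

Highest yield per m³ first: Mesa Fields 18 > Twin Wells 17 > Clay Flats 15 > North Farm 3.
Mesa Fields takes 95 to reach its cap of 95 → 80 left.
Give Twin Wells 80 to hit its cap of 80 → 0 left.
Total = 18×95 + 17×80 = 3070.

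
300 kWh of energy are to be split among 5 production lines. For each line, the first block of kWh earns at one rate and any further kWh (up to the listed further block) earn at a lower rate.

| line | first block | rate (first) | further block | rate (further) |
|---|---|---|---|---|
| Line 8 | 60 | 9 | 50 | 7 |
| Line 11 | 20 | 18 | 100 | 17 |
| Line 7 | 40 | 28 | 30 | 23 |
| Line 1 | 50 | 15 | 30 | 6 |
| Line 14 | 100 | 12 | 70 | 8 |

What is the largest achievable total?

Treat each block as its own option and order by rate: Line 7/tier1 28 > Line 7/tier2 23 > Line 11/tier1 18 > Line 11/tier2 17 > Line 1/tier1 15 > Line 14/tier1 12 > Line 8/tier1 9 > Line 14/tier2 8 > Line 8/tier2 7 > Line 1/tier2 6.
Line 7 tier1 at 28: fill all 40 ; 260 left.
Fill Line 7 tier2 block (30 at 23) ; 230 left.
Fill Line 11 tier1 block (20 at 18) ; 210 left.
Line 11/tier2 (17): +100 ; 110 left.
Line 1 tier1 at 15: fill all 50 ; 60 left.
60 remain; put them into Line 14 tier1 at 12.
Total = 28×40 + 23×30 + 18×20 + 17×100 + 15×50 + 12×60 = 5340.

5340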